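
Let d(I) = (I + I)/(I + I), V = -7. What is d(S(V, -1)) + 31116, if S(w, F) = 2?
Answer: 31117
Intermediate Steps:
d(I) = 1 (d(I) = (2*I)/((2*I)) = (2*I)*(1/(2*I)) = 1)
d(S(V, -1)) + 31116 = 1 + 31116 = 31117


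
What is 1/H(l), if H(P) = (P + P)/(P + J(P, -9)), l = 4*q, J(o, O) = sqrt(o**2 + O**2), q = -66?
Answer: 1/2 - sqrt(7753)/176 ≈ -0.00029046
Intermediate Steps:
J(o, O) = sqrt(O**2 + o**2)
l = -264 (l = 4*(-66) = -264)
H(P) = 2*P/(P + sqrt(81 + P**2)) (H(P) = (P + P)/(P + sqrt((-9)**2 + P**2)) = (2*P)/(P + sqrt(81 + P**2)) = 2*P/(P + sqrt(81 + P**2)))
1/H(l) = 1/(2*(-264)/(-264 + sqrt(81 + (-264)**2))) = 1/(2*(-264)/(-264 + sqrt(81 + 69696))) = 1/(2*(-264)/(-264 + sqrt(69777))) = 1/(2*(-264)/(-264 + 3*sqrt(7753))) = 1/(-528/(-264 + 3*sqrt(7753))) = 1/2 - sqrt(7753)/176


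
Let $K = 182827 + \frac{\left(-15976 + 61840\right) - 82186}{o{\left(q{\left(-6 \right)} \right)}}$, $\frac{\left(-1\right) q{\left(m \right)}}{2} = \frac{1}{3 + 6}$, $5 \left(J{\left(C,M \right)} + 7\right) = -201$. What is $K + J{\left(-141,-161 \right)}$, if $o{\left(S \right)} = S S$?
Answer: $- \frac{5527407}{10} \approx -5.5274 \cdot 10^{5}$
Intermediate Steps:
$J{\left(C,M \right)} = - \frac{236}{5}$ ($J{\left(C,M \right)} = -7 + \frac{1}{5} \left(-201\right) = -7 - \frac{201}{5} = - \frac{236}{5}$)
$q{\left(m \right)} = - \frac{2}{9}$ ($q{\left(m \right)} = - \frac{2}{3 + 6} = - \frac{2}{9}$)
$o{\left(S \right)} = S^{2}$
$K = - \frac{1105387}{2}$ ($K = 182827 + \frac{\left(-15976 + 61840\right) - 82186}{\left(- \frac{2}{9}\right)^{2}} = 182827 + \frac{45864 - 82186}{\frac{4}{81}} = 182827 - \frac{1471041}{2} = - \frac{1105387}{2} \approx -5.5269 \cdot 10^{5}$)
$K + J{\left(-141,-161 \right)} = - \frac{1105387}{2} - \frac{236}{5} = - \frac{5527407}{10}$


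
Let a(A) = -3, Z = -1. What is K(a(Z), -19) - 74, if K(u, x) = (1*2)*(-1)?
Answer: -76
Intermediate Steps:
K(u, x) = -2 (K(u, x) = 2*(-1) = -2)
K(a(Z), -19) - 74 = -2 - 74 = -76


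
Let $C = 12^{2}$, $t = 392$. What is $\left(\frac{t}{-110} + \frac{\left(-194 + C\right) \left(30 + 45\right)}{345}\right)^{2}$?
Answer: $\frac{333354564}{1600225} \approx 208.32$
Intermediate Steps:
$C = 144$
$\left(\frac{t}{-110} + \frac{\left(-194 + C\right) \left(30 + 45\right)}{345}\right)^{2} = \left(\frac{392}{-110} + \frac{\left(-194 + 144\right) \left(30 + 45\right)}{345}\right)^{2} = \left(392 \left(- \frac{1}{110}\right) + \left(-50\right) 75 \cdot \frac{1}{345}\right)^{2} = \left(- \frac{196}{55} - \frac{250}{23}\right)^{2} = \left(- \frac{18258}{1265}\right)^{2} = \frac{333354564}{1600225}$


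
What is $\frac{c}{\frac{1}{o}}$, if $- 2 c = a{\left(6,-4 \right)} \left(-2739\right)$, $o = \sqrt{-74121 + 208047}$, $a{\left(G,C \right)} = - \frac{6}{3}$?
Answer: $- 2739 \sqrt{133926} \approx -1.0024 \cdot 10^{6}$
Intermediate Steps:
$a{\left(G,C \right)} = -2$ ($a{\left(G,C \right)} = \left(-6\right) \frac{1}{3} = -2$)
$o = \sqrt{133926} \approx 365.96$
$c = -2739$ ($c = - \frac{\left(-2\right) \left(-2739\right)}{2} = \left(- \frac{1}{2}\right) 5478 = -2739$)
$\frac{c}{\frac{1}{o}} = - \frac{2739}{\frac{1}{\sqrt{133926}}} = - \frac{2739}{\frac{1}{133926} \sqrt{133926}} = - 2739 \sqrt{133926}$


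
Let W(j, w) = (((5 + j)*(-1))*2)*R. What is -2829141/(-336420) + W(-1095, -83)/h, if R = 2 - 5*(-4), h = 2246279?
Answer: 33709919151/3998376620 ≈ 8.4309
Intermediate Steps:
R = 22 (R = 2 + 20 = 22)
W(j, w) = -220 - 44*j (W(j, w) = (((5 + j)*(-1))*2)*22 = ((-5 - j)*2)*22 = (-10 - 2*j)*22 = -220 - 44*j)
-2829141/(-336420) + W(-1095, -83)/h = -2829141/(-336420) + (-220 - 44*(-1095))/2246279 = -2829141*(-1/336420) + (-220 + 48180)*(1/2246279) = 14969/1780 + 47960*(1/2246279) = 14969/1780 + 47960/2246279 = 33709919151/3998376620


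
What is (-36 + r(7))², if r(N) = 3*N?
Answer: 225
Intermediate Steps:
(-36 + r(7))² = (-36 + 3*7)² = (-36 + 21)² = (-15)² = 225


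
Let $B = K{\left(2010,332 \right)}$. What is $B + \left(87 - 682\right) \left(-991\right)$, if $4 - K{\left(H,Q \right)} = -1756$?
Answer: $591405$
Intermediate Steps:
$K{\left(H,Q \right)} = 1760$ ($K{\left(H,Q \right)} = 4 - -1756 = 4 + 1756 = 1760$)
$B = 1760$
$B + \left(87 - 682\right) \left(-991\right) = 1760 + \left(87 - 682\right) \left(-991\right) = 1760 - -589645 = 1760 + 589645 = 591405$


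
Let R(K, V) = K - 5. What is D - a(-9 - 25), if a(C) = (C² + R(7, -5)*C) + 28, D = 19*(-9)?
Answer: -1287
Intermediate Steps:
D = -171
R(K, V) = -5 + K
a(C) = 28 + C² + 2*C (a(C) = (C² + (-5 + 7)*C) + 28 = (C² + 2*C) + 28 = 28 + C² + 2*C)
D - a(-9 - 25) = -171 - (28 + (-9 - 25)² + 2*(-9 - 25)) = -171 - (28 + (-34)² + 2*(-34)) = -171 - (28 + 1156 - 68) = -171 - 1*1116 = -171 - 1116 = -1287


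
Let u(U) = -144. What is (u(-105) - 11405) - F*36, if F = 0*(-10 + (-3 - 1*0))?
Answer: -11549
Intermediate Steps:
F = 0 (F = 0*(-10 + (-3 + 0)) = 0*(-10 - 3) = 0*(-13) = 0)
(u(-105) - 11405) - F*36 = (-144 - 11405) - 0*36 = -11549 - 1*0 = -11549 + 0 = -11549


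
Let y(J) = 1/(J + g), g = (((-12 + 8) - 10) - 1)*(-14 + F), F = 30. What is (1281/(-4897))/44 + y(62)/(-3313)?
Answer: -377604083/63532248076 ≈ -0.0059435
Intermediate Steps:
g = -240 (g = (((-12 + 8) - 10) - 1)*(-14 + 30) = ((-4 - 10) - 1)*16 = (-14 - 1)*16 = -15*16 = -240)
y(J) = 1/(-240 + J) (y(J) = 1/(J - 240) = 1/(-240 + J))
(1281/(-4897))/44 + y(62)/(-3313) = (1281/(-4897))/44 + 1/((-240 + 62)*(-3313)) = (1281*(-1/4897))*(1/44) - 1/3313/(-178) = -1281/4897*1/44 - 1/178*(-1/3313) = -1281/215468 + 1/589714 = -377604083/63532248076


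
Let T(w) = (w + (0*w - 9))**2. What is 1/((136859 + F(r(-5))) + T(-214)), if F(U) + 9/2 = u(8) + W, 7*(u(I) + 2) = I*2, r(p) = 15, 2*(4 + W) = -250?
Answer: 14/2610367 ≈ 5.3632e-6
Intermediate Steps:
W = -129 (W = -4 + (1/2)*(-250) = -4 - 125 = -129)
u(I) = -2 + 2*I/7 (u(I) = -2 + (I*2)/7 = -2 + (2*I)/7 = -2 + 2*I/7)
F(U) = -1865/14 (F(U) = -9/2 + ((-2 + (2/7)*8) - 129) = -9/2 + ((-2 + 16/7) - 129) = -9/2 + (2/7 - 129) = -9/2 - 901/7 = -1865/14)
T(w) = (-9 + w)**2 (T(w) = (w + (0 - 9))**2 = (w - 9)**2 = (-9 + w)**2)
1/((136859 + F(r(-5))) + T(-214)) = 1/((136859 - 1865/14) + (-9 - 214)**2) = 1/(1914161/14 + (-223)**2) = 1/(1914161/14 + 49729) = 1/(2610367/14) = 14/2610367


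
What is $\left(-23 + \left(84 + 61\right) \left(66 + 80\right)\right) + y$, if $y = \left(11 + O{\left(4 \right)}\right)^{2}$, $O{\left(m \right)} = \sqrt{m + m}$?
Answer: $21276 + 44 \sqrt{2} \approx 21338.0$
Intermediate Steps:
$O{\left(m \right)} = \sqrt{2} \sqrt{m}$ ($O{\left(m \right)} = \sqrt{2 m} = \sqrt{2} \sqrt{m}$)
$y = \left(11 + 2 \sqrt{2}\right)^{2}$ ($y = \left(11 + \sqrt{2} \sqrt{4}\right)^{2} = \left(11 + \sqrt{2} \cdot 2\right)^{2} = \left(11 + 2 \sqrt{2}\right)^{2} \approx 191.23$)
$\left(-23 + \left(84 + 61\right) \left(66 + 80\right)\right) + y = \left(-23 + \left(84 + 61\right) \left(66 + 80\right)\right) + \left(129 + 44 \sqrt{2}\right) = \left(-23 + 145 \cdot 146\right) + \left(129 + 44 \sqrt{2}\right) = \left(-23 + 21170\right) + \left(129 + 44 \sqrt{2}\right) = 21147 + \left(129 + 44 \sqrt{2}\right) = 21276 + 44 \sqrt{2}$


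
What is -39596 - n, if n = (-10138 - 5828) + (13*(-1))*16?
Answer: -23422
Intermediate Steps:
n = -16174 (n = -15966 - 13*16 = -15966 - 208 = -16174)
-39596 - n = -39596 - 1*(-16174) = -39596 + 16174 = -23422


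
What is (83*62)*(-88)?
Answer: -452848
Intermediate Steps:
(83*62)*(-88) = 5146*(-88) = -452848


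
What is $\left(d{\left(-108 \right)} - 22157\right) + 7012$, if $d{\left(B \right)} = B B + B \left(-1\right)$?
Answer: $-3373$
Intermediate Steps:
$d{\left(B \right)} = B^{2} - B$
$\left(d{\left(-108 \right)} - 22157\right) + 7012 = \left(- 108 \left(-1 - 108\right) - 22157\right) + 7012 = \left(\left(-108\right) \left(-109\right) - 22157\right) + 7012 = \left(11772 - 22157\right) + 7012 = -10385 + 7012 = -3373$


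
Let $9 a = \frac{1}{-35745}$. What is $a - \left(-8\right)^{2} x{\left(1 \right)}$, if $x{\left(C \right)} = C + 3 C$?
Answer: $- \frac{82356481}{321705} \approx -256.0$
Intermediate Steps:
$x{\left(C \right)} = 4 C$
$a = - \frac{1}{321705}$ ($a = \frac{1}{9 \left(-35745\right)} = \frac{1}{9} \left(- \frac{1}{35745}\right) = - \frac{1}{321705} \approx -3.1084 \cdot 10^{-6}$)
$a - \left(-8\right)^{2} x{\left(1 \right)} = - \frac{1}{321705} - \left(-8\right)^{2} \cdot 4 \cdot 1 = - \frac{1}{321705} - 64 \cdot 4 = - \frac{1}{321705} - 256 = - \frac{82356481}{321705}$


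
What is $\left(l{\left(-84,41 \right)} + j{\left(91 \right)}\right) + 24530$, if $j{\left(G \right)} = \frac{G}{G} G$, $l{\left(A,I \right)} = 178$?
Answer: $24799$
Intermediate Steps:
$j{\left(G \right)} = G$ ($j{\left(G \right)} = 1 G = G$)
$\left(l{\left(-84,41 \right)} + j{\left(91 \right)}\right) + 24530 = \left(178 + 91\right) + 24530 = 269 + 24530 = 24799$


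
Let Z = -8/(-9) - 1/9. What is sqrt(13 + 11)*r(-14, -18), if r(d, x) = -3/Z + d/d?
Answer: -40*sqrt(6)/7 ≈ -13.997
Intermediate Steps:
Z = 7/9 (Z = -8*(-1/9) - 1*1/9 = 8/9 - 1/9 = 7/9 ≈ 0.77778)
r(d, x) = -20/7 (r(d, x) = -3/7/9 + d/d = -3*9/7 + 1 = -27/7 + 1 = -20/7)
sqrt(13 + 11)*r(-14, -18) = sqrt(13 + 11)*(-20/7) = sqrt(24)*(-20/7) = (2*sqrt(6))*(-20/7) = -40*sqrt(6)/7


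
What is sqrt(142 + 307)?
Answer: sqrt(449) ≈ 21.190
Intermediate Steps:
sqrt(142 + 307) = sqrt(449)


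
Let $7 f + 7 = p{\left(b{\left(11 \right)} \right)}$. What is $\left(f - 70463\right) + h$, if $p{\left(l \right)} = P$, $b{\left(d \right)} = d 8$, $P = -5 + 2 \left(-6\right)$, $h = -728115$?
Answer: $- \frac{5590070}{7} \approx -7.9858 \cdot 10^{5}$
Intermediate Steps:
$P = -17$ ($P = -5 - 12 = -17$)
$b{\left(d \right)} = 8 d$
$p{\left(l \right)} = -17$
$f = - \frac{24}{7}$ ($f = -1 + \frac{1}{7} \left(-17\right) = -1 - \frac{17}{7} = - \frac{24}{7} \approx -3.4286$)
$\left(f - 70463\right) + h = \left(- \frac{24}{7} - 70463\right) - 728115 = - \frac{493265}{7} - 728115 = - \frac{5590070}{7}$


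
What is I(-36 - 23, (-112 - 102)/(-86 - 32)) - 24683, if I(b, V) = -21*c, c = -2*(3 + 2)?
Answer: -24473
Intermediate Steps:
c = -10 (c = -2*5 = -10)
I(b, V) = 210 (I(b, V) = -21*(-10) = 210)
I(-36 - 23, (-112 - 102)/(-86 - 32)) - 24683 = 210 - 24683 = -24473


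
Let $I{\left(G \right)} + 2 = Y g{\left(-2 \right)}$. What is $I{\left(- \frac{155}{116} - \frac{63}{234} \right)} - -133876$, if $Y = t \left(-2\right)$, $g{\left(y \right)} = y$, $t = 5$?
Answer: $133894$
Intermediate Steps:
$Y = -10$ ($Y = 5 \left(-2\right) = -10$)
$I{\left(G \right)} = 18$ ($I{\left(G \right)} = -2 - -20 = -2 + 20 = 18$)
$I{\left(- \frac{155}{116} - \frac{63}{234} \right)} - -133876 = 18 - -133876 = 18 + 133876 = 133894$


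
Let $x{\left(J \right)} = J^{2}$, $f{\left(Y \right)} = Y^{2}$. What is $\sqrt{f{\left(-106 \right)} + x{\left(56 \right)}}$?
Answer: $2 \sqrt{3593} \approx 119.88$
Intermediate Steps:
$\sqrt{f{\left(-106 \right)} + x{\left(56 \right)}} = \sqrt{\left(-106\right)^{2} + 56^{2}} = \sqrt{11236 + 3136} = \sqrt{14372} = 2 \sqrt{3593}$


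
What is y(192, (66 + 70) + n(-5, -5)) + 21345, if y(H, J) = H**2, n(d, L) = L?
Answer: 58209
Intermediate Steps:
y(192, (66 + 70) + n(-5, -5)) + 21345 = 192**2 + 21345 = 36864 + 21345 = 58209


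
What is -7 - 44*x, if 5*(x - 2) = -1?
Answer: -431/5 ≈ -86.200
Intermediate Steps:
x = 9/5 (x = 2 + (⅕)*(-1) = 2 - ⅕ = 9/5 ≈ 1.8000)
-7 - 44*x = -7 - 44*9/5 = -7 - 1*396/5 = -7 - 396/5 = -431/5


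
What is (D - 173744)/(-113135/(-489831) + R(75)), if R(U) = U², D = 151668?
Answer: -5406754578/1377706255 ≈ -3.9245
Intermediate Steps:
(D - 173744)/(-113135/(-489831) + R(75)) = (151668 - 173744)/(-113135/(-489831) + 75²) = -22076/(-113135*(-1/489831) + 5625) = -22076/(113135/489831 + 5625) = -22076/2755412510/489831 = -22076*489831/2755412510 = -5406754578/1377706255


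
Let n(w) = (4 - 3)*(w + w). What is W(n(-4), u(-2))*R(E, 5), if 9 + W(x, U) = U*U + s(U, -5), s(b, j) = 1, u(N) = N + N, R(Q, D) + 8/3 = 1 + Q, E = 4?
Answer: 56/3 ≈ 18.667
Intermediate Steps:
R(Q, D) = -5/3 + Q (R(Q, D) = -8/3 + (1 + Q) = -5/3 + Q)
u(N) = 2*N
n(w) = 2*w (n(w) = 1*(2*w) = 2*w)
W(x, U) = -8 + U**2 (W(x, U) = -9 + (U*U + 1) = -9 + (U**2 + 1) = -9 + (1 + U**2) = -8 + U**2)
W(n(-4), u(-2))*R(E, 5) = (-8 + (2*(-2))**2)*(-5/3 + 4) = (-8 + (-4)**2)*(7/3) = (-8 + 16)*(7/3) = 8*(7/3) = 56/3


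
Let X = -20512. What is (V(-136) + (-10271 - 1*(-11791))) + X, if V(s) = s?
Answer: -19128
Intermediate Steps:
(V(-136) + (-10271 - 1*(-11791))) + X = (-136 + (-10271 - 1*(-11791))) - 20512 = (-136 + (-10271 + 11791)) - 20512 = (-136 + 1520) - 20512 = 1384 - 20512 = -19128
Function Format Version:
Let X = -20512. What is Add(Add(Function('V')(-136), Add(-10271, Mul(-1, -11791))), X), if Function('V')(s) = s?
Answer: -19128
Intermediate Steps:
Add(Add(Function('V')(-136), Add(-10271, Mul(-1, -11791))), X) = Add(Add(-136, Add(-10271, Mul(-1, -11791))), -20512) = Add(Add(-136, Add(-10271, 11791)), -20512) = Add(Add(-136, 1520), -20512) = Add(1384, -20512) = -19128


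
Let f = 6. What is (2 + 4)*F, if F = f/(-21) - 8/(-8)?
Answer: 30/7 ≈ 4.2857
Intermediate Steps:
F = 5/7 (F = 6/(-21) - 8/(-8) = 6*(-1/21) - 8*(-⅛) = -2/7 + 1 = 5/7 ≈ 0.71429)
(2 + 4)*F = (2 + 4)*(5/7) = 6*(5/7) = 30/7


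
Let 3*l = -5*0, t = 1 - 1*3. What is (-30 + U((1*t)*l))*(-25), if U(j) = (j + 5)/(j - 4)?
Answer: 3125/4 ≈ 781.25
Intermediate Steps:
t = -2 (t = 1 - 3 = -2)
l = 0 (l = (-5*0)/3 = (1/3)*0 = 0)
U(j) = (5 + j)/(-4 + j)
(-30 + U((1*t)*l))*(-25) = (-30 + (5 + (1*(-2))*0)/(-4 + (1*(-2))*0))*(-25) = (-30 + (5 - 2*0)/(-4 - 2*0))*(-25) = (-30 + (5 + 0)/(-4 + 0))*(-25) = (-30 + 5/(-4))*(-25) = (-30 - 1/4*5)*(-25) = (-30 - 5/4)*(-25) = -125/4*(-25) = 3125/4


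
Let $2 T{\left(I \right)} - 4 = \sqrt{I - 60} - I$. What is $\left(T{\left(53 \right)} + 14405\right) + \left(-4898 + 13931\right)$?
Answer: $\frac{46827}{2} + \frac{i \sqrt{7}}{2} \approx 23414.0 + 1.3229 i$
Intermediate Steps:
$T{\left(I \right)} = 2 + \frac{\sqrt{-60 + I}}{2} - \frac{I}{2}$ ($T{\left(I \right)} = 2 + \frac{\sqrt{I - 60} - I}{2} = 2 + \frac{\sqrt{-60 + I} - I}{2} = 2 - \left(\frac{I}{2} - \frac{\sqrt{-60 + I}}{2}\right) = 2 + \frac{\sqrt{-60 + I}}{2} - \frac{I}{2}$)
$\left(T{\left(53 \right)} + 14405\right) + \left(-4898 + 13931\right) = \left(\left(2 + \frac{\sqrt{-60 + 53}}{2} - \frac{53}{2}\right) + 14405\right) + \left(-4898 + 13931\right) = \left(\left(2 + \frac{\sqrt{-7}}{2} - \frac{53}{2}\right) + 14405\right) + 9033 = \left(\left(2 + \frac{i \sqrt{7}}{2} - \frac{53}{2}\right) + 14405\right) + 9033 = \left(\left(- \frac{49}{2} + \frac{i \sqrt{7}}{2}\right) + 14405\right) + 9033 = \left(\frac{28761}{2} + \frac{i \sqrt{7}}{2}\right) + 9033 = \frac{46827}{2} + \frac{i \sqrt{7}}{2}$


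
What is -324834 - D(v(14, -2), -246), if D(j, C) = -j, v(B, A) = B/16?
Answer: -2598665/8 ≈ -3.2483e+5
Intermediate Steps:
v(B, A) = B/16 (v(B, A) = B*(1/16) = B/16)
-324834 - D(v(14, -2), -246) = -324834 - (-1)*(1/16)*14 = -324834 - (-1)*7/8 = -324834 - 1*(-7/8) = -324834 + 7/8 = -2598665/8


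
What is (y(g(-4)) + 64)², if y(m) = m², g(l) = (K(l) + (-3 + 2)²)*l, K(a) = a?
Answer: 43264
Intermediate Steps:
g(l) = l*(1 + l) (g(l) = (l + (-3 + 2)²)*l = (l + (-1)²)*l = (l + 1)*l = (1 + l)*l = l*(1 + l))
(y(g(-4)) + 64)² = ((-4*(1 - 4))² + 64)² = ((-4*(-3))² + 64)² = (12² + 64)² = (144 + 64)² = 208² = 43264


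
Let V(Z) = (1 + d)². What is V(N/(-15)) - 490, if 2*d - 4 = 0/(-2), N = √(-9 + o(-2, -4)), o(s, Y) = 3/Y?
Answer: -481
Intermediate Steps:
N = I*√39/2 (N = √(-9 + 3/(-4)) = √(-9 + 3*(-¼)) = √(-9 - ¾) = √(-39/4) = I*√39/2 ≈ 3.1225*I)
d = 2 (d = 2 + (0/(-2))/2 = 2 + (0*(-½))/2 = 2 + (½)*0 = 2 + 0 = 2)
V(Z) = 9 (V(Z) = (1 + 2)² = 3² = 9)
V(N/(-15)) - 490 = 9 - 490 = -481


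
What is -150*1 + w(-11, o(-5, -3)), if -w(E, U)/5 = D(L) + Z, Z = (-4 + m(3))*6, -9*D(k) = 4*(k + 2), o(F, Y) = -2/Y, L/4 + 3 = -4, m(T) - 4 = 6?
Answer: -3490/9 ≈ -387.78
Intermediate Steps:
m(T) = 10 (m(T) = 4 + 6 = 10)
L = -28 (L = -12 + 4*(-4) = -12 - 16 = -28)
D(k) = -8/9 - 4*k/9 (D(k) = -4*(k + 2)/9 = -4*(2 + k)/9 = -(8 + 4*k)/9 = -8/9 - 4*k/9)
Z = 36 (Z = (-4 + 10)*6 = 6*6 = 36)
w(E, U) = -2140/9 (w(E, U) = -5*((-8/9 - 4/9*(-28)) + 36) = -5*((-8/9 + 112/9) + 36) = -5*(104/9 + 36) = -5*428/9 = -2140/9)
-150*1 + w(-11, o(-5, -3)) = -150*1 - 2140/9 = -150 - 2140/9 = -3490/9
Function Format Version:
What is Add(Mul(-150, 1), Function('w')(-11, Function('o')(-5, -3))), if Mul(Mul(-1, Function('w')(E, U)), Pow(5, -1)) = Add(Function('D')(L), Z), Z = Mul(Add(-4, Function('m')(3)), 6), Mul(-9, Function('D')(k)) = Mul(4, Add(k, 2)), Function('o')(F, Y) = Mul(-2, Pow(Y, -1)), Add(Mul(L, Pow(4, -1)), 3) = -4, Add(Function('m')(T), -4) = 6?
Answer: Rational(-3490, 9) ≈ -387.78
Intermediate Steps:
Function('m')(T) = 10 (Function('m')(T) = Add(4, 6) = 10)
L = -28 (L = Add(-12, Mul(4, -4)) = Add(-12, -16) = -28)
Function('D')(k) = Add(Rational(-8, 9), Mul(Rational(-4, 9), k)) (Function('D')(k) = Mul(Rational(-1, 9), Mul(4, Add(k, 2))) = Mul(Rational(-1, 9), Mul(4, Add(2, k))) = Mul(Rational(-1, 9), Add(8, Mul(4, k))) = Add(Rational(-8, 9), Mul(Rational(-4, 9), k)))
Z = 36 (Z = Mul(Add(-4, 10), 6) = Mul(6, 6) = 36)
Function('w')(E, U) = Rational(-2140, 9) (Function('w')(E, U) = Mul(-5, Add(Add(Rational(-8, 9), Mul(Rational(-4, 9), -28)), 36)) = Mul(-5, Add(Add(Rational(-8, 9), Rational(112, 9)), 36)) = Mul(-5, Add(Rational(104, 9), 36)) = Mul(-5, Rational(428, 9)) = Rational(-2140, 9))
Add(Mul(-150, 1), Function('w')(-11, Function('o')(-5, -3))) = Add(Mul(-150, 1), Rational(-2140, 9)) = Add(-150, Rational(-2140, 9)) = Rational(-3490, 9)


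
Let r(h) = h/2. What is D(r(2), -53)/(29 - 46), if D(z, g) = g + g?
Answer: 106/17 ≈ 6.2353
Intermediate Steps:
r(h) = h/2 (r(h) = h*(1/2) = h/2)
D(z, g) = 2*g
D(r(2), -53)/(29 - 46) = (2*(-53))/(29 - 46) = -106/(-17) = -1/17*(-106) = 106/17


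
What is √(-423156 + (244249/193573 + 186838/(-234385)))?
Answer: I*√871062298847501665151194845/45370607605 ≈ 650.5*I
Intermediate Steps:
√(-423156 + (244249/193573 + 186838/(-234385))) = √(-423156 + (244249*(1/193573) + 186838*(-1/234385))) = √(-423156 + (244249/193573 - 186838/234385)) = √(-423156 + 21081509691/45370607605) = √(-19198823750191689/45370607605) = I*√871062298847501665151194845/45370607605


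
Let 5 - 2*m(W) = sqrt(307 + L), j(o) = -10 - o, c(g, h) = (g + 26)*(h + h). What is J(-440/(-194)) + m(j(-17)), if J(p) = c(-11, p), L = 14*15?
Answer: 13685/194 - sqrt(517)/2 ≈ 59.172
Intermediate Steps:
c(g, h) = 2*h*(26 + g) (c(g, h) = (26 + g)*(2*h) = 2*h*(26 + g))
L = 210
J(p) = 30*p (J(p) = 2*p*(26 - 11) = 2*p*15 = 30*p)
m(W) = 5/2 - sqrt(517)/2 (m(W) = 5/2 - sqrt(307 + 210)/2 = 5/2 - sqrt(517)/2)
J(-440/(-194)) + m(j(-17)) = 30*(-440/(-194)) + (5/2 - sqrt(517)/2) = 30*(-440*(-1/194)) + (5/2 - sqrt(517)/2) = 30*(220/97) + (5/2 - sqrt(517)/2) = 6600/97 + (5/2 - sqrt(517)/2) = 13685/194 - sqrt(517)/2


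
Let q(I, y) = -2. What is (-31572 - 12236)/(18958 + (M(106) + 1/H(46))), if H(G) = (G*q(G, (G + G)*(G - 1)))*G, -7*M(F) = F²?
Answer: -1297768192/514061033 ≈ -2.5245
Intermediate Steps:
M(F) = -F²/7
H(G) = -2*G² (H(G) = (G*(-2))*G = (-2*G)*G = -2*G²)
(-31572 - 12236)/(18958 + (M(106) + 1/H(46))) = (-31572 - 12236)/(18958 + (-⅐*106² + 1/(-2*46²))) = -43808/(18958 + (-⅐*11236 + 1/(-2*2116))) = -43808/(18958 + (-11236/7 + 1/(-4232))) = -43808/(18958 + (-11236/7 - 1/4232)) = -43808/(18958 - 47550759/29624) = -43808/514061033/29624 = -43808*29624/514061033 = -1297768192/514061033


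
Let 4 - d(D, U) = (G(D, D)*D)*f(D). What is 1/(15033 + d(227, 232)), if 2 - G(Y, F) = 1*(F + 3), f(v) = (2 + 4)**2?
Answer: 1/1878253 ≈ 5.3241e-7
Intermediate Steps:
f(v) = 36 (f(v) = 6**2 = 36)
G(Y, F) = -1 - F (G(Y, F) = 2 - (F + 3) = 2 - (3 + F) = 2 + (-3 - F) = -1 - F)
d(D, U) = 4 - 36*D*(-1 - D) (d(D, U) = 4 - (-1 - D)*D*36 = 4 - D*(-1 - D)*36 = 4 - 36*D*(-1 - D))
1/(15033 + d(227, 232)) = 1/(15033 + (4 + 36*227*(1 + 227))) = 1/(15033 + (4 + 36*227*228)) = 1/(15033 + (4 + 1863216)) = 1/(15033 + 1863220) = 1/1878253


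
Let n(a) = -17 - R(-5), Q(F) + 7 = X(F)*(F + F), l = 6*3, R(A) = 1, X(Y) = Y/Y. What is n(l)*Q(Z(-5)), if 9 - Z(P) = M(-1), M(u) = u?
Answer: -234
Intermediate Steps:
Z(P) = 10 (Z(P) = 9 - 1*(-1) = 9 + 1 = 10)
X(Y) = 1
l = 18
Q(F) = -7 + 2*F (Q(F) = -7 + 1*(F + F) = -7 + 1*(2*F) = -7 + 2*F)
n(a) = -18 (n(a) = -17 - 1*1 = -17 - 1 = -18)
n(l)*Q(Z(-5)) = -18*(-7 + 2*10) = -18*(-7 + 20) = -18*13 = -234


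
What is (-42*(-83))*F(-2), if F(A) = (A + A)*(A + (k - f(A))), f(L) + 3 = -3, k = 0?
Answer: -55776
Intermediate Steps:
f(L) = -6 (f(L) = -3 - 3 = -6)
F(A) = 2*A*(6 + A) (F(A) = (A + A)*(A + (0 - 1*(-6))) = (2*A)*(A + (0 + 6)) = (2*A)*(A + 6) = (2*A)*(6 + A) = 2*A*(6 + A))
(-42*(-83))*F(-2) = (-42*(-83))*(2*(-2)*(6 - 2)) = 3486*(2*(-2)*4) = 3486*(-16) = -55776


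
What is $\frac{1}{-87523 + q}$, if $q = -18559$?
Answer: $- \frac{1}{106082} \approx -9.4267 \cdot 10^{-6}$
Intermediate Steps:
$\frac{1}{-87523 + q} = \frac{1}{-87523 - 18559} = \frac{1}{-106082} = - \frac{1}{106082}$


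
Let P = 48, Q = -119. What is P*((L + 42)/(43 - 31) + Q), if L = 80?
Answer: -5224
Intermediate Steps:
P*((L + 42)/(43 - 31) + Q) = 48*((80 + 42)/(43 - 31) - 119) = 48*(122/12 - 119) = 48*(122*(1/12) - 119) = 48*(61/6 - 119) = 48*(-653/6) = -5224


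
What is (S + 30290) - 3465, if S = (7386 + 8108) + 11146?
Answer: 53465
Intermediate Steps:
S = 26640 (S = 15494 + 11146 = 26640)
(S + 30290) - 3465 = (26640 + 30290) - 3465 = 56930 - 3465 = 53465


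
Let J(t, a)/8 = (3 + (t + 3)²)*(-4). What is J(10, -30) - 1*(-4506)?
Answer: -998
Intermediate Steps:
J(t, a) = -96 - 32*(3 + t)² (J(t, a) = 8*((3 + (t + 3)²)*(-4)) = 8*((3 + (3 + t)²)*(-4)) = 8*(-12 - 4*(3 + t)²) = -96 - 32*(3 + t)²)
J(10, -30) - 1*(-4506) = (-96 - 32*(3 + 10)²) - 1*(-4506) = (-96 - 32*13²) + 4506 = (-96 - 32*169) + 4506 = (-96 - 5408) + 4506 = -5504 + 4506 = -998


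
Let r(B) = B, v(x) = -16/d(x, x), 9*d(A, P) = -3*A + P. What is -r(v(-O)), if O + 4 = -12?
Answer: -9/2 ≈ -4.5000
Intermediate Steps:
d(A, P) = -A/3 + P/9 (d(A, P) = (-3*A + P)/9 = (P - 3*A)/9 = -A/3 + P/9)
O = -16 (O = -4 - 12 = -16)
v(x) = 72/x (v(x) = -16/(-x/3 + x/9) = -16*(-9/(2*x)) = -(-72)/x = 72/x)
-r(v(-O)) = -72/((-1*(-16))) = -72/16 = -1*9/2 = -9/2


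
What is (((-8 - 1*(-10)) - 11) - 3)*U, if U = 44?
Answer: -528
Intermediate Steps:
(((-8 - 1*(-10)) - 11) - 3)*U = (((-8 - 1*(-10)) - 11) - 3)*44 = (((-8 + 10) - 11) - 3)*44 = ((2 - 11) - 3)*44 = (-9 - 3)*44 = -12*44 = -528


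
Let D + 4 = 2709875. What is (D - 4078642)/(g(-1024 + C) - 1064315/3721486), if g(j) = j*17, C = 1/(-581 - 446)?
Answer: 1743798796925354/22177980856181 ≈ 78.627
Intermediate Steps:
D = 2709871 (D = -4 + 2709875 = 2709871)
C = -1/1027 (C = 1/(-1027) = -1/1027 ≈ -0.00097371)
g(j) = 17*j
(D - 4078642)/(g(-1024 + C) - 1064315/3721486) = (2709871 - 4078642)/(17*(-1024 - 1/1027) - 1064315/3721486) = -1368771/(17*(-1051649/1027) - 1064315*1/3721486) = -1368771/(-17878033/1027 - 1064315/3721486) = -1368771/(-66533942568543/3821966122) = -1368771*(-3821966122/66533942568543) = 1743798796925354/22177980856181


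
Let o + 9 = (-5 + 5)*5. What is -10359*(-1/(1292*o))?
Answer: -1151/1292 ≈ -0.89087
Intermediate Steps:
o = -9 (o = -9 + (-5 + 5)*5 = -9 + 0*5 = -9 + 0 = -9)
-10359*(-1/(1292*o)) = -10359/((38*(-34))*(-9)) = -10359/((-1292*(-9))) = -10359/11628 = -10359*1/11628 = -1151/1292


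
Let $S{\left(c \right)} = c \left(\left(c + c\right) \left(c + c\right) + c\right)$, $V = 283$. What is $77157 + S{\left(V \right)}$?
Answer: $90817994$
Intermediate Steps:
$S{\left(c \right)} = c \left(c + 4 c^{2}\right)$ ($S{\left(c \right)} = c \left(2 c 2 c + c\right) = c \left(4 c^{2} + c\right) = c \left(c + 4 c^{2}\right)$)
$77157 + S{\left(V \right)} = 77157 + 283^{2} \left(1 + 4 \cdot 283\right) = 77157 + 80089 \left(1 + 1132\right) = 77157 + 80089 \cdot 1133 = 77157 + 90740837 = 90817994$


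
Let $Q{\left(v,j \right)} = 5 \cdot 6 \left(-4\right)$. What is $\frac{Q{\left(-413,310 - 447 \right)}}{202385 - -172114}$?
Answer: $- \frac{40}{124833} \approx -0.00032043$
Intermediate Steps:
$Q{\left(v,j \right)} = -120$ ($Q{\left(v,j \right)} = 30 \left(-4\right) = -120$)
$\frac{Q{\left(-413,310 - 447 \right)}}{202385 - -172114} = - \frac{120}{202385 - -172114} = - \frac{120}{202385 + 172114} = - \frac{120}{374499} = \left(-120\right) \frac{1}{374499} = - \frac{40}{124833}$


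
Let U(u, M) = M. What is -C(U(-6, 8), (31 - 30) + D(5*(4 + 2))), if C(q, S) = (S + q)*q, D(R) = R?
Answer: -312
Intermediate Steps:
C(q, S) = q*(S + q)
-C(U(-6, 8), (31 - 30) + D(5*(4 + 2))) = -8*(((31 - 30) + 5*(4 + 2)) + 8) = -8*((1 + 5*6) + 8) = -8*((1 + 30) + 8) = -8*(31 + 8) = -8*39 = -1*312 = -312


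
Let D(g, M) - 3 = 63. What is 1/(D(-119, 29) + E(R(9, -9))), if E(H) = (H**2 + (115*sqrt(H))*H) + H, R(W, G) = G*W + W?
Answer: 863/827169414 + 1380*I*sqrt(2)/137861569 ≈ 1.0433e-6 + 1.4156e-5*I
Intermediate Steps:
D(g, M) = 66 (D(g, M) = 3 + 63 = 66)
R(W, G) = W + G*W
E(H) = H + H**2 + 115*H**(3/2) (E(H) = (H**2 + 115*H**(3/2)) + H = H + H**2 + 115*H**(3/2))
1/(D(-119, 29) + E(R(9, -9))) = 1/(66 + (9*(1 - 9) + (9*(1 - 9))**2 + 115*(9*(1 - 9))**(3/2))) = 1/(66 + (9*(-8) + (9*(-8))**2 + 115*(9*(-8))**(3/2))) = 1/(66 + (-72 + (-72)**2 + 115*(-72)**(3/2))) = 1/(66 + (-72 + 5184 + 115*(-432*I*sqrt(2)))) = 1/(66 + (-72 + 5184 - 49680*I*sqrt(2))) = 1/(66 + (5112 - 49680*I*sqrt(2))) = 1/(5178 - 49680*I*sqrt(2))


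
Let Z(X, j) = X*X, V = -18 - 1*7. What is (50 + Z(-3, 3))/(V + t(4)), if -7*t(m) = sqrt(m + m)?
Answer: -72275/30617 + 826*sqrt(2)/30617 ≈ -2.3225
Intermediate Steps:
V = -25 (V = -18 - 7 = -25)
Z(X, j) = X**2
t(m) = -sqrt(2)*sqrt(m)/7 (t(m) = -sqrt(m + m)/7 = -sqrt(2)*sqrt(m)/7)
(50 + Z(-3, 3))/(V + t(4)) = (50 + (-3)**2)/(-25 - sqrt(2)*sqrt(4)/7) = (50 + 9)/(-25 - 1/7*sqrt(2)*2) = 59/(-25 - 2*sqrt(2)/7)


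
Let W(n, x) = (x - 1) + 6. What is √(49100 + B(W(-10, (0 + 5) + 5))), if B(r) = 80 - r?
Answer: √49165 ≈ 221.73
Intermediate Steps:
W(n, x) = 5 + x (W(n, x) = (-1 + x) + 6 = 5 + x)
√(49100 + B(W(-10, (0 + 5) + 5))) = √(49100 + (80 - (5 + ((0 + 5) + 5)))) = √(49100 + (80 - (5 + (5 + 5)))) = √(49100 + (80 - (5 + 10))) = √(49100 + (80 - 1*15)) = √(49100 + (80 - 15)) = √(49100 + 65) = √49165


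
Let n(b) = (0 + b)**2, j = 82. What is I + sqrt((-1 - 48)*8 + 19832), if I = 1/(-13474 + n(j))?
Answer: -1/6750 + 36*sqrt(15) ≈ 139.43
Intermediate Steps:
n(b) = b**2
I = -1/6750 (I = 1/(-13474 + 82**2) = 1/(-13474 + 6724) = 1/(-6750) = -1/6750 ≈ -0.00014815)
I + sqrt((-1 - 48)*8 + 19832) = -1/6750 + sqrt((-1 - 48)*8 + 19832) = -1/6750 + sqrt(-49*8 + 19832) = -1/6750 + sqrt(-392 + 19832) = -1/6750 + sqrt(19440) = -1/6750 + 36*sqrt(15)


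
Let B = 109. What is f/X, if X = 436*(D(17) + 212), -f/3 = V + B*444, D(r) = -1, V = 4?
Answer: -36300/22999 ≈ -1.5783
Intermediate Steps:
f = -145200 (f = -3*(4 + 109*444) = -3*(4 + 48396) = -3*48400 = -145200)
X = 91996 (X = 436*(-1 + 212) = 436*211 = 91996)
f/X = -145200/91996 = -145200*1/91996 = -36300/22999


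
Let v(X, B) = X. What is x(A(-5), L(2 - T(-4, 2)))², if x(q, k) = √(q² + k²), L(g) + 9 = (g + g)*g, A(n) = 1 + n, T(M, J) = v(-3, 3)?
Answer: 1697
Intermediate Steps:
T(M, J) = -3
L(g) = -9 + 2*g² (L(g) = -9 + (g + g)*g = -9 + (2*g)*g = -9 + 2*g²)
x(q, k) = √(k² + q²)
x(A(-5), L(2 - T(-4, 2)))² = (√((-9 + 2*(2 - 1*(-3))²)² + (1 - 5)²))² = (√((-9 + 2*(2 + 3)²)² + (-4)²))² = (√((-9 + 2*5²)² + 16))² = (√((-9 + 2*25)² + 16))² = (√((-9 + 50)² + 16))² = (√(41² + 16))² = (√(1681 + 16))² = (√1697)² = 1697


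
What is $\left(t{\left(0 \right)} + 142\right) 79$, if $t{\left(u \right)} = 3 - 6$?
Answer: $10981$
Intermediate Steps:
$t{\left(u \right)} = -3$
$\left(t{\left(0 \right)} + 142\right) 79 = \left(-3 + 142\right) 79 = 139 \cdot 79 = 10981$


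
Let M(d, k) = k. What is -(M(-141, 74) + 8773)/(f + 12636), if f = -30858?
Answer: 2949/6074 ≈ 0.48551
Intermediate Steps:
-(M(-141, 74) + 8773)/(f + 12636) = -(74 + 8773)/(-30858 + 12636) = -8847/(-18222) = -8847*(-1)/18222 = -1*(-2949/6074) = 2949/6074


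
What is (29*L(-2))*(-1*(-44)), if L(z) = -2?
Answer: -2552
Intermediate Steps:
(29*L(-2))*(-1*(-44)) = (29*(-2))*(-1*(-44)) = -58*44 = -2552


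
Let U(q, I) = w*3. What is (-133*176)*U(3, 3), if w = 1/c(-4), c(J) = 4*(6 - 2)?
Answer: -4389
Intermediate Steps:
c(J) = 16 (c(J) = 4*4 = 16)
w = 1/16 ≈ 0.062500
U(q, I) = 3/16 (U(q, I) = (1/16)*3 = 3/16)
(-133*176)*U(3, 3) = -133*176*(3/16) = -23408*3/16 = -4389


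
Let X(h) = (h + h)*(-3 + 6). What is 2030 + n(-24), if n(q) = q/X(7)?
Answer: 14206/7 ≈ 2029.4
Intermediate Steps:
X(h) = 6*h (X(h) = (2*h)*3 = 6*h)
n(q) = q/42 (n(q) = q/((6*7)) = q/42)
2030 + n(-24) = 2030 + (1/42)*(-24) = 2030 - 4/7 = 14206/7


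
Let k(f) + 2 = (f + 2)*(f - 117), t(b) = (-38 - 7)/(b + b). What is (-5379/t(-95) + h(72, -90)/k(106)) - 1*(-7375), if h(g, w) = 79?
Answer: -54750947/3570 ≈ -15336.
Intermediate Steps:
t(b) = -45/(2*b) (t(b) = -45*1/(2*b) = -45/(2*b))
k(f) = -2 + (-117 + f)*(2 + f) (k(f) = -2 + (f + 2)*(f - 117) = -2 + (2 + f)*(-117 + f) = -2 + (-117 + f)*(2 + f))
(-5379/t(-95) + h(72, -90)/k(106)) - 1*(-7375) = (-5379/((-45/2/(-95))) + 79/(-236 + 106² - 115*106)) - 1*(-7375) = (-5379/((-45/2*(-1/95))) + 79/(-236 + 11236 - 12190)) + 7375 = (-5379/9/38 + 79/(-1190)) + 7375 = (-5379*38/9 + 79*(-1/1190)) + 7375 = (-68134/3 - 79/1190) + 7375 = -81079697/3570 + 7375 = -54750947/3570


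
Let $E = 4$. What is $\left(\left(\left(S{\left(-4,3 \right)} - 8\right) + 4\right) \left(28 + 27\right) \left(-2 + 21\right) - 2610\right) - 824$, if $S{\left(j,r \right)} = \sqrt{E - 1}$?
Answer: $-7614 + 1045 \sqrt{3} \approx -5804.0$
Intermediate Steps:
$S{\left(j,r \right)} = \sqrt{3}$ ($S{\left(j,r \right)} = \sqrt{4 - 1} = \sqrt{3}$)
$\left(\left(\left(S{\left(-4,3 \right)} - 8\right) + 4\right) \left(28 + 27\right) \left(-2 + 21\right) - 2610\right) - 824 = \left(\left(\left(\sqrt{3} - 8\right) + 4\right) \left(28 + 27\right) \left(-2 + 21\right) - 2610\right) - 824 = \left(\left(\left(-8 + \sqrt{3}\right) + 4\right) 55 \cdot 19 - 2610\right) - 824 = \left(\left(-4 + \sqrt{3}\right) 1045 - 2610\right) - 824 = \left(\left(-4180 + 1045 \sqrt{3}\right) - 2610\right) - 824 = \left(-6790 + 1045 \sqrt{3}\right) - 824 = -7614 + 1045 \sqrt{3}$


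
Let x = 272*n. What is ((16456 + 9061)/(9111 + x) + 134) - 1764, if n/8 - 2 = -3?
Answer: -593607/365 ≈ -1626.3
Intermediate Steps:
n = -8 (n = 16 + 8*(-3) = 16 - 24 = -8)
x = -2176 (x = 272*(-8) = -2176)
((16456 + 9061)/(9111 + x) + 134) - 1764 = ((16456 + 9061)/(9111 - 2176) + 134) - 1764 = (25517/6935 + 134) - 1764 = (25517*(1/6935) + 134) - 1764 = (1343/365 + 134) - 1764 = 50253/365 - 1764 = -593607/365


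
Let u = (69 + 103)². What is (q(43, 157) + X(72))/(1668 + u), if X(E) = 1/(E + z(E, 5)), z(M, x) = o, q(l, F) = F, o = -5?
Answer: 2630/523471 ≈ 0.0050242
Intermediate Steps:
z(M, x) = -5
X(E) = 1/(-5 + E) (X(E) = 1/(E - 5) = 1/(-5 + E))
u = 29584 (u = 172² = 29584)
(q(43, 157) + X(72))/(1668 + u) = (157 + 1/(-5 + 72))/(1668 + 29584) = (157 + 1/67)/31252 = (157 + 1/67)*(1/31252) = (10520/67)*(1/31252) = 2630/523471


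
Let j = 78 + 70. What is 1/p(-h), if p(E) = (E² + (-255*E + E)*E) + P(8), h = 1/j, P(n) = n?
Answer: 21904/174979 ≈ 0.12518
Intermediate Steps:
j = 148
h = 1/148 ≈ 0.0067568
p(E) = 8 - 253*E² (p(E) = (E² + (-255*E + E)*E) + 8 = (E² + (-254*E)*E) + 8 = (E² - 254*E²) + 8 = -253*E² + 8 = 8 - 253*E²)
1/p(-h) = 1/(8 - 253*(-1*1/148)²) = 1/(8 - 253*(-1/148)²) = 1/(8 - 253*1/21904) = 1/(8 - 253/21904) = 1/(174979/21904) = 21904/174979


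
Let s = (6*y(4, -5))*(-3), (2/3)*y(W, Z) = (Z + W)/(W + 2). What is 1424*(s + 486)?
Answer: 698472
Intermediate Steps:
y(W, Z) = 3*(W + Z)/(2*(2 + W)) (y(W, Z) = 3*((Z + W)/(W + 2))/2 = 3*((W + Z)/(2 + W))/2 = 3*(W + Z)/(2*(2 + W)))
s = 9/2 (s = (6*(3*(4 - 5)/(2*(2 + 4))))*(-3) = (6*((3/2)*(-1)/6))*(-3) = (6*((3/2)*(1/6)*(-1)))*(-3) = (6*(-1/4))*(-3) = -3/2*(-3) = 9/2 ≈ 4.5000)
1424*(s + 486) = 1424*(9/2 + 486) = 1424*(981/2) = 698472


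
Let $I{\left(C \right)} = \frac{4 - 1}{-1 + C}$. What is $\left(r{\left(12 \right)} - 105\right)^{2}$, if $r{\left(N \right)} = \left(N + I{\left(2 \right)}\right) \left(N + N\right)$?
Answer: $65025$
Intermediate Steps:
$I{\left(C \right)} = \frac{3}{-1 + C}$
$r{\left(N \right)} = 2 N \left(3 + N\right)$ ($r{\left(N \right)} = \left(N + \frac{3}{-1 + 2}\right) \left(N + N\right) = \left(N + \frac{3}{1}\right) 2 N = \left(N + 3 \cdot 1\right) 2 N = \left(N + 3\right) 2 N = \left(3 + N\right) 2 N = 2 N \left(3 + N\right)$)
$\left(r{\left(12 \right)} - 105\right)^{2} = \left(2 \cdot 12 \left(3 + 12\right) - 105\right)^{2} = \left(2 \cdot 12 \cdot 15 - 105\right)^{2} = \left(360 - 105\right)^{2} = 255^{2} = 65025$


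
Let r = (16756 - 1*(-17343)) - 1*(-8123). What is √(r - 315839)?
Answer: I*√273617 ≈ 523.08*I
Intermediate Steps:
r = 42222 (r = (16756 + 17343) + 8123 = 34099 + 8123 = 42222)
√(r - 315839) = √(42222 - 315839) = √(-273617) = I*√273617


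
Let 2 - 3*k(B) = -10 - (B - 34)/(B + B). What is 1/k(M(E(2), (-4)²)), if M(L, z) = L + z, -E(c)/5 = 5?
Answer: 54/259 ≈ 0.20849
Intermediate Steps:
E(c) = -25 (E(c) = -5*5 = -25)
k(B) = 4 + (-34 + B)/(6*B) (k(B) = ⅔ - (-10 - (B - 34)/(B + B))/3 = ⅔ - (-10 - (-34 + B)/(2*B))/3 = ⅔ + (10/3 + (-34 + B)/(6*B)) = 4 + (-34 + B)/(6*B))
1/k(M(E(2), (-4)²)) = 1/((-34 + 25*(-25 + (-4)²))/(6*(-25 + (-4)²))) = 1/((-34 + 25*(-25 + 16))/(6*(-25 + 16))) = 1/((⅙)*(-34 + 25*(-9))/(-9)) = 1/((⅙)*(-⅑)*(-34 - 225)) = 1/((⅙)*(-⅑)*(-259)) = 1/(259/54) = 54/259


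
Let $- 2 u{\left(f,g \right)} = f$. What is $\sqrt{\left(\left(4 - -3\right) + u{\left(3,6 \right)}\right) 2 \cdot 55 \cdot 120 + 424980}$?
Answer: $2 \sqrt{124395} \approx 705.39$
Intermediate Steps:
$u{\left(f,g \right)} = - \frac{f}{2}$
$\sqrt{\left(\left(4 - -3\right) + u{\left(3,6 \right)}\right) 2 \cdot 55 \cdot 120 + 424980} = \sqrt{\left(\left(4 - -3\right) - \frac{3}{2}\right) 2 \cdot 55 \cdot 120 + 424980} = \sqrt{\left(\left(4 + 3\right) - \frac{3}{2}\right) 2 \cdot 55 \cdot 120 + 424980} = \sqrt{\left(7 - \frac{3}{2}\right) 2 \cdot 55 \cdot 120 + 424980} = \sqrt{\frac{11}{2} \cdot 2 \cdot 55 \cdot 120 + 424980} = \sqrt{11 \cdot 55 \cdot 120 + 424980} = \sqrt{605 \cdot 120 + 424980} = \sqrt{72600 + 424980} = \sqrt{497580} = 2 \sqrt{124395}$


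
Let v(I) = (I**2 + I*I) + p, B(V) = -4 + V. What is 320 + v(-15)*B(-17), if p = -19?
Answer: -8731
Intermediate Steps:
v(I) = -19 + 2*I**2 (v(I) = (I**2 + I*I) - 19 = (I**2 + I**2) - 19 = 2*I**2 - 19 = -19 + 2*I**2)
320 + v(-15)*B(-17) = 320 + (-19 + 2*(-15)**2)*(-4 - 17) = 320 + (-19 + 2*225)*(-21) = 320 + (-19 + 450)*(-21) = 320 + 431*(-21) = 320 - 9051 = -8731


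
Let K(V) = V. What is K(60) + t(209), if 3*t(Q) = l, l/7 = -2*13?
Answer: -2/3 ≈ -0.66667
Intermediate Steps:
l = -182 (l = 7*(-2*13) = 7*(-26) = -182)
t(Q) = -182/3 (t(Q) = (1/3)*(-182) = -182/3)
K(60) + t(209) = 60 - 182/3 = -2/3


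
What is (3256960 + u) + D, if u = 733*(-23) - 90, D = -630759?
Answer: 2609252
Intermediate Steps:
u = -16949 (u = -16859 - 90 = -16949)
(3256960 + u) + D = (3256960 - 16949) - 630759 = 3240011 - 630759 = 2609252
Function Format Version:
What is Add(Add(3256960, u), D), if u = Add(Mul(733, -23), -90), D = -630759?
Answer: 2609252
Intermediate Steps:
u = -16949 (u = Add(-16859, -90) = -16949)
Add(Add(3256960, u), D) = Add(Add(3256960, -16949), -630759) = Add(3240011, -630759) = 2609252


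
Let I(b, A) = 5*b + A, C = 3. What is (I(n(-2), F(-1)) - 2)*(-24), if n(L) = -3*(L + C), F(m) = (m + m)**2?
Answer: 312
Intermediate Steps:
F(m) = 4*m**2 (F(m) = (2*m)**2 = 4*m**2)
n(L) = -9 - 3*L (n(L) = -3*(L + 3) = -3*(3 + L) = -9 - 3*L)
I(b, A) = A + 5*b
(I(n(-2), F(-1)) - 2)*(-24) = ((4*(-1)**2 + 5*(-9 - 3*(-2))) - 2)*(-24) = ((4*1 + 5*(-9 + 6)) - 2)*(-24) = ((4 + 5*(-3)) - 2)*(-24) = ((4 - 15) - 2)*(-24) = (-11 - 2)*(-24) = -13*(-24) = 312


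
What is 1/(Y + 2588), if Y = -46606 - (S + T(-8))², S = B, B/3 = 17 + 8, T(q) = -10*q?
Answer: -1/68043 ≈ -1.4697e-5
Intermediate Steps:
B = 75 (B = 3*(17 + 8) = 3*25 = 75)
S = 75
Y = -70631 (Y = -46606 - (75 - 10*(-8))² = -46606 - (75 + 80)² = -46606 - 1*155² = -46606 - 1*24025 = -46606 - 24025 = -70631)
1/(Y + 2588) = 1/(-70631 + 2588) = 1/(-68043) = -1/68043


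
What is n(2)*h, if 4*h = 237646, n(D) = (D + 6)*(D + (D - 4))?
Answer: 0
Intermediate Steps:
n(D) = (-4 + 2*D)*(6 + D) (n(D) = (6 + D)*(D + (-4 + D)) = (6 + D)*(-4 + 2*D) = (-4 + 2*D)*(6 + D))
h = 118823/2 (h = (¼)*237646 = 118823/2 ≈ 59412.)
n(2)*h = (-24 + 2*2² + 8*2)*(118823/2) = (-24 + 2*4 + 16)*(118823/2) = (-24 + 8 + 16)*(118823/2) = 0*(118823/2) = 0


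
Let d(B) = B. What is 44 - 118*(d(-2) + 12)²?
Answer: -11756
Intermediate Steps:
44 - 118*(d(-2) + 12)² = 44 - 118*(-2 + 12)² = 44 - 118*10² = 44 - 118*100 = 44 - 11800 = -11756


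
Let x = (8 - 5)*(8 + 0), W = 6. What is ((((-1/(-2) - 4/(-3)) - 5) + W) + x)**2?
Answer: 25921/36 ≈ 720.03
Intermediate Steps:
x = 24 (x = 3*8 = 24)
((((-1/(-2) - 4/(-3)) - 5) + W) + x)**2 = ((((-1/(-2) - 4/(-3)) - 5) + 6) + 24)**2 = ((((-1*(-1/2) - 4*(-1/3)) - 5) + 6) + 24)**2 = ((((1/2 + 4/3) - 5) + 6) + 24)**2 = (((11/6 - 5) + 6) + 24)**2 = ((-19/6 + 6) + 24)**2 = (17/6 + 24)**2 = (161/6)**2 = 25921/36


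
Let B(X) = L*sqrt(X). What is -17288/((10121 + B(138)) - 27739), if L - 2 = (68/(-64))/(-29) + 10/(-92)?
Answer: 754110800705536/768504288015421 + 82522539200*sqrt(138)/768504288015421 ≈ 0.98253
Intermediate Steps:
L = 20575/10672 (L = 2 + ((68/(-64))/(-29) + 10/(-92)) = 2 + ((68*(-1/64))*(-1/29) + 10*(-1/92)) = 2 + (-17/16*(-1/29) - 5/46) = 2 + (17/464 - 5/46) = 2 - 769/10672 = 20575/10672 ≈ 1.9279)
B(X) = 20575*sqrt(X)/10672
-17288/((10121 + B(138)) - 27739) = -17288/((10121 + 20575*sqrt(138)/10672) - 27739) = -17288/(-17618 + 20575*sqrt(138)/10672)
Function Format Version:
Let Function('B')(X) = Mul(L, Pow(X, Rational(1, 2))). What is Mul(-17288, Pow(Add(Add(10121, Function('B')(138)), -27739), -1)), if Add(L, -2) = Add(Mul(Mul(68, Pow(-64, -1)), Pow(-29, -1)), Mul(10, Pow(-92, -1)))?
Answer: Add(Rational(754110800705536, 768504288015421), Mul(Rational(82522539200, 768504288015421), Pow(138, Rational(1, 2)))) ≈ 0.98253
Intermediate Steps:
L = Rational(20575, 10672) (L = Add(2, Add(Mul(Mul(68, Pow(-64, -1)), Pow(-29, -1)), Mul(10, Pow(-92, -1)))) = Add(2, Add(Mul(Mul(68, Rational(-1, 64)), Rational(-1, 29)), Mul(10, Rational(-1, 92)))) = Add(2, Add(Mul(Rational(-17, 16), Rational(-1, 29)), Rational(-5, 46))) = Add(2, Add(Rational(17, 464), Rational(-5, 46))) = Add(2, Rational(-769, 10672)) = Rational(20575, 10672) ≈ 1.9279)
Function('B')(X) = Mul(Rational(20575, 10672), Pow(X, Rational(1, 2)))
Mul(-17288, Pow(Add(Add(10121, Function('B')(138)), -27739), -1)) = Mul(-17288, Pow(Add(Add(10121, Mul(Rational(20575, 10672), Pow(138, Rational(1, 2)))), -27739), -1)) = Mul(-17288, Pow(Add(-17618, Mul(Rational(20575, 10672), Pow(138, Rational(1, 2)))), -1))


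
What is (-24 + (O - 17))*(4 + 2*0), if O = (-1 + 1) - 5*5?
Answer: -264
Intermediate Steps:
O = -25 (O = 0 - 25 = -25)
(-24 + (O - 17))*(4 + 2*0) = (-24 + (-25 - 17))*(4 + 2*0) = (-24 - 42)*(4 + 0) = -66*4 = -264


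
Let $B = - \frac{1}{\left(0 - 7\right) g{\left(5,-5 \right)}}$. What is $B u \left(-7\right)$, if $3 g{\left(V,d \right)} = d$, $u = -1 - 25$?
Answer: $- \frac{78}{5} \approx -15.6$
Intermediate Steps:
$u = -26$ ($u = -1 - 25 = -26$)
$g{\left(V,d \right)} = \frac{d}{3}$
$B = - \frac{3}{35}$ ($B = - \frac{1}{\left(0 - 7\right) \frac{1}{3} \left(-5\right)} = - \frac{1}{\left(-7\right) \left(- \frac{5}{3}\right)} = - \frac{\left(-1\right) \left(-3\right)}{7 \cdot 5} = \left(-1\right) \frac{3}{35} = - \frac{3}{35} \approx -0.085714$)
$B u \left(-7\right) = \left(- \frac{3}{35}\right) \left(-26\right) \left(-7\right) = \frac{78}{35} \left(-7\right) = - \frac{78}{5}$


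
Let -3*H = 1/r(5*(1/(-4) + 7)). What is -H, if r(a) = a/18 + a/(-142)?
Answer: 284/1395 ≈ 0.20358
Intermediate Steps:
r(a) = 31*a/639 (r(a) = a*(1/18) + a*(-1/142) = a/18 - a/142 = 31*a/639)
H = -284/1395 (H = -639/(155*(1/(-4) + 7))/3 = -639/(155*(-1/4 + 7))/3 = -1/(3*(31*(5*(27/4))/639)) = -1/(3*((31/639)*(135/4))) = -1/(3*465/284) = -1/3*284/465 = -284/1395 ≈ -0.20358)
-H = -1*(-284/1395) = 284/1395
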